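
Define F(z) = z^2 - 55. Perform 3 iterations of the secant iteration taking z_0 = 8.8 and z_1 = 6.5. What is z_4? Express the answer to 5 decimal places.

7.41617

F(8.8) = 22.4400000, F(6.5) = -12.7500000
z_2 = 6.5000000 − (-12.7500000)·(6.5000000 − 8.8000000) / (-12.7500000 − 22.4400000) = 6.5000000 − (29.3250000)/(-35.1900000) = 7.3333333
F(7.3333333) = -1.2222222
z_3 = 7.3333333 − (-1.2222222)·(7.3333333 − 6.5000000) / (-1.2222222 − (-12.7500000)) = 7.3333333 − (-1.0185185)/(11.5277778) = 7.4216867
F(7.4216867) = 0.0814342
z_4 = 7.4216867 − 0.0814342·(7.4216867 − 7.3333333) / (0.0814342 − (-1.2222222)) = 7.4216867 − (0.0071950)/(1.3036564) = 7.4161677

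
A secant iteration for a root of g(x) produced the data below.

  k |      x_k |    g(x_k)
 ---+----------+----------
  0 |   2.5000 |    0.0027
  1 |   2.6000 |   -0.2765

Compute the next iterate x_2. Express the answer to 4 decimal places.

2.5010

x_2 = 2.6000 − (-0.2765)·(2.6000 − 2.5000) / (-0.2765 − 0.0027)
   = 2.6000 − (-0.027650)/(-0.279200) = 2.500967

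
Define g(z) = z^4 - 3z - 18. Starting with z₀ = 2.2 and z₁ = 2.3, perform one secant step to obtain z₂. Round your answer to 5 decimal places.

2.22758

g(2.2) = -1.1744000, g(2.3) = 3.0841000
z₂ = 2.3000000 − 3.0841000·(2.3000000 − 2.2000000) / (3.0841000 − (-1.1744000)) = 2.3000000 − (0.3084100)/(4.2585000) = 2.2275778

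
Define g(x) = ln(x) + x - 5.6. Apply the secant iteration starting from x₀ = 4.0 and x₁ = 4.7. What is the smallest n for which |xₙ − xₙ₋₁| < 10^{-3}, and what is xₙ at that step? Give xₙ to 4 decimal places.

g(4.0) = -0.213706, g(4.7) = 0.647563
x₂ = 4.700000 − 0.647563·(0.700000)/(0.861268) = 4.173690;  |Δ| = 0.526310
g(4.173690) = 0.002491
x₃ = 4.173690 − 0.002491·(-0.526310)/(-0.645072) = 4.171658;  |Δ| = 0.002032
g(4.171658) = -0.000028
x₄ = 4.171658 − (-0.000028)·(-0.002032)/(-0.002519) = 4.171681;  |Δ| = 0.000023
|x₄ − x₃| = 0.000023 < 10^{-3}

n = 4, xₙ = 4.1717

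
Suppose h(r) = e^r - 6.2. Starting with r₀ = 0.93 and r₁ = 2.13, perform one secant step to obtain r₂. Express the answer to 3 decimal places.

h(0.93) = -3.66549, h(2.13) = 2.21487
r₂ = 2.13000 − 2.21487·(2.13000 − 0.93000) / (2.21487 − (-3.66549)) = 2.13000 − (2.65784)/(5.88036) = 1.67801

1.678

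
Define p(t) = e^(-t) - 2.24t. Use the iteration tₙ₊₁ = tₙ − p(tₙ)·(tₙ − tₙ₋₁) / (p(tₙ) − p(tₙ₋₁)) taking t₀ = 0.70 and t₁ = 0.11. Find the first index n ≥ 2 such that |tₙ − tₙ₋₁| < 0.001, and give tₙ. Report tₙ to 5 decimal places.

n = 4, tₙ = 0.32315

p(0.70) = -1.0714147, p(0.11) = 0.6494341
t₂ = 0.1100000 − 0.6494341·(-0.5900000)/(1.7208488) = 0.3326611;  |Δ| = 0.2226611
p(0.3326611) = -0.0281478
t₃ = 0.3326611 − (-0.0281478)·(0.2226611)/(-0.6775819) = 0.3234114;  |Δ| = 0.0092497
p(0.3234114) = -0.0007656
t₄ = 0.3234114 − (-0.0007656)·(-0.0092497)/(0.0273822) = 0.3231528;  |Δ| = 0.0002586
|t₄ − t₃| = 0.0002586 < 0.001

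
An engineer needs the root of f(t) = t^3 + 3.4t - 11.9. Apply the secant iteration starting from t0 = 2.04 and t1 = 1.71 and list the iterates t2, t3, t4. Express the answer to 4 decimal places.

1.7877, 1.7963, 1.7960

f(2.04) = 3.525664, f(1.71) = -1.085789
t2 = 1.710000 − (-1.085789)·(1.710000 − 2.040000) / (-1.085789 − 3.525664) = 1.710000 − (0.358310)/(-4.611453) = 1.787700
f(1.787700) = -0.108560
t3 = 1.787700 − (-0.108560)·(1.787700 − 1.710000) / (-0.108560 − (-1.085789)) = 1.787700 − (-0.008435)/(0.977229) = 1.796332
f(1.796332) = 0.003945
t4 = 1.796332 − 0.003945·(1.796332 − 1.787700) / (0.003945 − (-0.108560)) = 1.796332 − (0.000034)/(0.112505) = 1.796029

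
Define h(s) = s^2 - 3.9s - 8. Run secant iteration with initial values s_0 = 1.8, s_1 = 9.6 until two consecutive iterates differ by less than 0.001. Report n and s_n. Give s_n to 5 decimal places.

n = 8, s_n = 5.38548

h(1.8) = -11.7800000, h(9.6) = 46.7200000
s_2 = 9.6000000 − 46.7200000·(7.8000000)/(58.5000000) = 3.3706667;  |Δ| = 6.2293333
h(3.3706667) = -9.7842062
s_3 = 3.3706667 − (-9.7842062)·(-6.2293333)/(-56.5042062) = 4.4493312;  |Δ| = 1.0786645
h(4.4493312) = -5.5558437
s_4 = 4.4493312 − (-5.5558437)·(1.0786645)/(4.2283626) = 5.8666390;  |Δ| = 1.4173078
h(5.8666390) = 3.5375612
s_5 = 5.8666390 − 3.5375612·(1.4173078)/(9.0934048) = 5.3152709;  |Δ| = 0.5513681
h(5.3152709) = -0.4774515
s_6 = 5.3152709 − (-0.4774515)·(-0.5513681)/(-4.0150127) = 5.3808377;  |Δ| = 0.0655668
h(5.3808377) = -0.0318524
s_7 = 5.3808377 − (-0.0318524)·(0.0655668)/(0.4455991) = 5.3855246;  |Δ| = 0.0046869
h(5.3855246) = 0.0003293
s_8 = 5.3855246 − 0.0003293·(0.0046869)/(0.0321817) = 5.3854766;  |Δ| = 0.0000480
|s_8 − s_7| = 0.0000480 < 0.001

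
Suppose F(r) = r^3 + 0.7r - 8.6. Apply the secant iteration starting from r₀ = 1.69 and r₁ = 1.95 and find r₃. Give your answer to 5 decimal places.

F(1.69) = -2.5901910, F(1.95) = 0.1798750
r₂ = 1.9500000 − 0.1798750·(1.9500000 − 1.6900000) / (0.1798750 − (-2.5901910)) = 1.9500000 − (0.0467675)/(2.7700660) = 1.9331168
F(1.9331168) = -0.0228753
r₃ = 1.9331168 − (-0.0228753)·(1.9331168 − 1.9500000) / (-0.0228753 − 0.1798750) = 1.9331168 − (0.0003862)/(-0.2027503) = 1.9350217

1.93502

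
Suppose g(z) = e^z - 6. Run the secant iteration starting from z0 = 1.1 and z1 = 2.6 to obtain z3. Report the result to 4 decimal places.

g(1.1) = -2.995834, g(2.6) = 7.463738
z2 = 2.600000 − 7.463738·(2.600000 − 1.100000) / (7.463738 − (-2.995834)) = 2.600000 − (11.195607)/(10.459572) = 1.529630
g(1.529630) = -1.383529
z3 = 1.529630 − (-1.383529)·(1.529630 − 2.600000) / (-1.383529 − 7.463738) = 1.529630 − (1.480888)/(-8.847267) = 1.697014

1.6970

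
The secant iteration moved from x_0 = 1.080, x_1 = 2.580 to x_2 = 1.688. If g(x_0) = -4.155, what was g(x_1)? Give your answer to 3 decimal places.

6.096

The secant line through (1.080, -4.155) and (2.580, g(x_1)) crosses zero at x_2 = 1.688.
So (1.080, -4.155), (2.580, g(x_1)), (1.688, 0) are collinear:
g(x_1) = -4.155 · (2.580 − 1.688) / (1.080 − 1.688) = -4.155 · (0.89200)/(-0.60800) = 6.09582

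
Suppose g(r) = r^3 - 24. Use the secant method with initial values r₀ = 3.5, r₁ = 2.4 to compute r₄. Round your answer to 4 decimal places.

g(3.5) = 18.875000, g(2.4) = -10.176000
r₂ = 2.400000 − (-10.176000)·(2.400000 − 3.500000) / (-10.176000 − 18.875000) = 2.400000 − (11.193600)/(-29.051000) = 2.785309
g(2.785309) = -2.391732
r₃ = 2.785309 − (-2.391732)·(2.785309 − 2.400000) / (-2.391732 − (-10.176000)) = 2.785309 − (-0.921555)/(7.784268) = 2.903695
g(2.903695) = 0.482355
r₄ = 2.903695 − 0.482355·(2.903695 − 2.785309) / (0.482355 − (-2.391732)) = 2.903695 − (0.057104)/(2.874087) = 2.883827

2.8838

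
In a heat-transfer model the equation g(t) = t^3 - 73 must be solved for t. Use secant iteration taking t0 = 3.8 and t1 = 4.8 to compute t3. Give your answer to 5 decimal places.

4.17200

g(3.8) = -18.1280000, g(4.8) = 37.5920000
t2 = 4.8000000 − 37.5920000·(4.8000000 − 3.8000000) / (37.5920000 − (-18.1280000)) = 4.8000000 − (37.5920000)/(55.7200000) = 4.1253410
g(4.1253410) = -2.7931389
t3 = 4.1253410 − (-2.7931389)·(4.1253410 − 4.8000000) / (-2.7931389 − 37.5920000) = 4.1253410 − (1.8844163)/(-40.3851389) = 4.1720021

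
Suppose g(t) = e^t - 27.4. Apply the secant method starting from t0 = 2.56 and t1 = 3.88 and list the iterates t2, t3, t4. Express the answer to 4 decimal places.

g(2.56) = -14.464183, g(3.88) = 21.024215
t2 = 3.880000 − 21.024215·(3.880000 − 2.560000) / (21.024215 − (-14.464183)) = 3.880000 − (27.751964)/(35.488398) = 3.097999
g(3.097999) = -5.246423
t3 = 3.097999 − (-5.246423)·(3.097999 − 3.880000) / (-5.246423 − 21.024215) = 3.097999 − (4.102708)/(-26.270638) = 3.254170
g(3.254170) = -1.501894
t4 = 3.254170 − (-1.501894)·(3.254170 − 3.097999) / (-1.501894 − (-5.246423)) = 3.254170 − (-0.234552)/(3.744529) = 3.316808

3.0980, 3.2542, 3.3168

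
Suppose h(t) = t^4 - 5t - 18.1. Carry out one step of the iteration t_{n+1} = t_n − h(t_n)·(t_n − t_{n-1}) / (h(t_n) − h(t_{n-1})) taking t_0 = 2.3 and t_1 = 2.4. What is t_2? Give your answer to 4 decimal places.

2.3344

h(2.3) = -1.615900, h(2.4) = 3.077600
t_2 = 2.400000 − 3.077600·(2.400000 − 2.300000) / (3.077600 − (-1.615900)) = 2.400000 − (0.307760)/(4.693500) = 2.334428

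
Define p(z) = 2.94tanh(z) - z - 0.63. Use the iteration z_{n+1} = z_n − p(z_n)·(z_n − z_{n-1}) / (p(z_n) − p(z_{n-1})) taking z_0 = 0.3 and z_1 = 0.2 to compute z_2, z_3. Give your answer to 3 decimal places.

0.342, 0.344

p(0.3) = -0.07354, p(0.2) = -0.24972
z_2 = 0.20000 − (-0.24972)·(0.20000 − 0.30000) / (-0.24972 − (-0.07354)) = 0.20000 − (0.02497)/(-0.17618) = 0.34174
p(0.34174) = -0.00439
z_3 = 0.34174 − (-0.00439)·(0.34174 − 0.20000) / (-0.00439 − (-0.24972)) = 0.34174 − (-0.00062)/(0.24533) = 0.34428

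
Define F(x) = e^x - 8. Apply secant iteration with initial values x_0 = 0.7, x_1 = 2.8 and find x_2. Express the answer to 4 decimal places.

1.5711

F(0.7) = -5.986247, F(2.8) = 8.444647
x_2 = 2.800000 − 8.444647·(2.800000 − 0.700000) / (8.444647 − (-5.986247)) = 2.800000 − (17.733758)/(14.430894) = 1.571125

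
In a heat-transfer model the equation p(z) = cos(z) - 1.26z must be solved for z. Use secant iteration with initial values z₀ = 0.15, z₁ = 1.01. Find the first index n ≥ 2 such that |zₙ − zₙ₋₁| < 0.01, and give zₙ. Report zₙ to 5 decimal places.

n = 4, zₙ = 0.63771

p(0.15) = 0.7997711, p(1.01) = -0.7407393
z₂ = 1.0100000 − (-0.7407393)·(0.8600000)/(-1.5405104) = 0.5964774;  |Δ| = 0.4135226
p(0.5964774) = 0.0757579
z₃ = 0.5964774 − 0.0757579·(-0.4135226)/(0.8164972) = 0.6348457;  |Δ| = 0.0383683
p(0.6348457) = 0.0052576
z₄ = 0.6348457 − 0.0052576·(0.0383683)/(-0.0705003) = 0.6377071;  |Δ| = 0.0028613
|z₄ − z₃| = 0.0028613 < 0.01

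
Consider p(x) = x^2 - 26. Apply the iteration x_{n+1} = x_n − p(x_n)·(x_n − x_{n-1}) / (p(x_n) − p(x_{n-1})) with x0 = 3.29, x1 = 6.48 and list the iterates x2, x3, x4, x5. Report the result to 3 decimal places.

4.843, 5.068, 5.100, 5.099

p(3.29) = -15.17590, p(6.48) = 15.99040
x2 = 6.48000 − 15.99040·(6.48000 − 3.29000) / (15.99040 − (-15.17590)) = 6.48000 − (51.00938)/(31.16630) = 4.84332
p(4.84332) = -2.54229
x3 = 4.84332 − (-2.54229)·(4.84332 − 6.48000) / (-2.54229 − 15.99040) = 4.84332 − (4.16092)/(-18.53269) = 5.06783
p(5.06783) = -0.31706
x4 = 5.06783 − (-0.31706)·(5.06783 − 4.84332) / (-0.31706 − (-2.54229)) = 5.06783 − (-0.07118)/(2.22523) = 5.09982
p(5.09982) = 0.00821
x5 = 5.09982 − 0.00821·(5.09982 − 5.06783) / (0.00821 − (-0.31706)) = 5.09982 − (0.00026)/(0.32526) = 5.09902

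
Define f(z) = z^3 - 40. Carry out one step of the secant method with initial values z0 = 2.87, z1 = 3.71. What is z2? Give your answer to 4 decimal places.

f(2.87) = -16.360097, f(3.71) = 11.064811
z2 = 3.710000 − 11.064811·(3.710000 − 2.870000) / (11.064811 − (-16.360097)) = 3.710000 − (9.294441)/(27.424908) = 3.371095

3.3711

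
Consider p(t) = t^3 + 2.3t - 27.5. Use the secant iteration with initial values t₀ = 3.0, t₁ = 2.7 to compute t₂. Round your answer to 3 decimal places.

p(3.0) = 6.40000, p(2.7) = -1.60700
t₂ = 2.70000 − (-1.60700)·(2.70000 − 3.00000) / (-1.60700 − 6.40000) = 2.70000 − (0.48210)/(-8.00700) = 2.76021

2.760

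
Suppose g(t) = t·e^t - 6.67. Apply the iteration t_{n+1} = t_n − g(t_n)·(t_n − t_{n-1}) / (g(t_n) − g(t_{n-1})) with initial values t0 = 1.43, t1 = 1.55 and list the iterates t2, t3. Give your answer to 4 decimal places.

1.4928, 1.4952

g(1.43) = -0.694460, g(1.55) = 0.632779
t2 = 1.550000 − 0.632779·(1.550000 − 1.430000) / (0.632779 − (-0.694460)) = 1.550000 − (0.075933)/(1.327239) = 1.492788
g(1.492788) = -0.027860
t3 = 1.492788 − (-0.027860)·(1.492788 − 1.550000) / (-0.027860 − 0.632779) = 1.492788 − (0.001594)/(-0.660639) = 1.495201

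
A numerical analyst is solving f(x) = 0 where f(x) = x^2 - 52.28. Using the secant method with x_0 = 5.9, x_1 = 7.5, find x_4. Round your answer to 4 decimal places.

7.2305

f(5.9) = -17.470000, f(7.5) = 3.970000
x_2 = 7.500000 − 3.970000·(7.500000 − 5.900000) / (3.970000 − (-17.470000)) = 7.500000 − (6.352000)/(21.440000) = 7.203731
f(7.203731) = -0.386255
x_3 = 7.203731 − (-0.386255)·(7.203731 − 7.500000) / (-0.386255 − 3.970000) = 7.203731 − (0.114435)/(-4.356255) = 7.230001
f(7.230001) = -0.007093
x_4 = 7.230001 − (-0.007093)·(7.230001 − 7.203731) / (-0.007093 − (-0.386255)) = 7.230001 − (-0.000186)/(0.379162) = 7.230492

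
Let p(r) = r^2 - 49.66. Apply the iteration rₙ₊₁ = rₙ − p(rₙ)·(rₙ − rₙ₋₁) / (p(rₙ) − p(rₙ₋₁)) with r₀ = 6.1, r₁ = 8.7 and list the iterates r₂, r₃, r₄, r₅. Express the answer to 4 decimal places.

6.9412, 7.0358, 7.0471, 7.0470

p(6.1) = -12.450000, p(8.7) = 26.030000
r₂ = 8.700000 − 26.030000·(8.700000 − 6.100000) / (26.030000 − (-12.450000)) = 8.700000 − (67.678000)/(38.480000) = 6.941216
p(6.941216) = -1.479517
r₃ = 6.941216 − (-1.479517)·(6.941216 − 8.700000) / (-1.479517 − 26.030000) = 6.941216 − (2.602151)/(-27.509517) = 7.035807
p(7.035807) = -0.157418
r₄ = 7.035807 − (-0.157418)·(7.035807 − 6.941216) / (-0.157418 − (-1.479517)) = 7.035807 − (-0.014890)/(1.322100) = 7.047070
p(7.047070) = 0.001192
r₅ = 7.047070 − 0.001192·(7.047070 − 7.035807) / (0.001192 − (-0.157418)) = 7.047070 − (0.000013)/(0.158610) = 7.046985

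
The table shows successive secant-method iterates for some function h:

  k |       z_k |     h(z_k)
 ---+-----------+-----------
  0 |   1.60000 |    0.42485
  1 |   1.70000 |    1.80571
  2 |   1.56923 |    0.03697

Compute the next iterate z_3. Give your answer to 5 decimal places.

z_3 = 1.56923 − 0.03697·(1.56923 − 1.70000) / (0.03697 − 1.80571)
   = 1.56923 − (-0.0048346)/(-1.7687400) = 1.5664967

1.56650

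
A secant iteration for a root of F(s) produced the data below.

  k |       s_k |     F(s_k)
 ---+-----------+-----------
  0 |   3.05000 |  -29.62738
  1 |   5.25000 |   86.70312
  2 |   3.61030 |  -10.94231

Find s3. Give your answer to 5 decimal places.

s3 = 3.61030 − (-10.94231)·(3.61030 − 5.25000) / (-10.94231 − 86.70312)
   = 3.61030 − (17.9421057)/(-97.6454300) = 3.7940475

3.79405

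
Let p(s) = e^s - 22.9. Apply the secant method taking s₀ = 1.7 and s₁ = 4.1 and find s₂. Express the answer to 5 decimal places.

2.46226

p(1.7) = -17.4260526, p(4.1) = 37.4402876
s₂ = 4.1000000 − 37.4402876·(4.1000000 − 1.7000000) / (37.4402876 − (-17.4260526)) = 4.1000000 − (89.8566902)/(54.8663402) = 2.4622620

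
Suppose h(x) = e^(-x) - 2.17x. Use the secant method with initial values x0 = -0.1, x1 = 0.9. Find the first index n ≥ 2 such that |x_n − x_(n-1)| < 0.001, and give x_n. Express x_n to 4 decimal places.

n = 5, x_n = 0.3310

h(-0.1) = 1.322171, h(0.9) = -1.546430
x2 = 0.900000 − (-1.546430)·(1.000000)/(-2.868601) = 0.360911;  |Δ| = 0.539089
h(0.360911) = -0.086137
x3 = 0.360911 − (-0.086137)·(-0.539089)/(1.460293) = 0.329113;  |Δ| = 0.031799
h(0.329113) = 0.005387
x4 = 0.329113 − 0.005387·(-0.031799)/(0.091524) = 0.330984;  |Δ| = 0.001872
h(0.330984) = -0.000020
x5 = 0.330984 − (-0.000020)·(0.001872)/(-0.005407) = 0.330978;  |Δ| = 0.000007
|x5 − x4| = 0.000007 < 0.001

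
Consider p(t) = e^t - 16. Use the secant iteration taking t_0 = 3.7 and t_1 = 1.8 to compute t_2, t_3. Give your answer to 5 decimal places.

2.34962, 3.03398

p(3.7) = 24.4473044, p(1.8) = -9.9503525
t_2 = 1.8000000 − (-9.9503525)·(1.8000000 − 3.7000000) / (-9.9503525 − 24.4473044) = 1.8000000 − (18.9056698)/(-34.3976569) = 2.3496209
p(2.3496209) = -5.5184050
t_3 = 2.3496209 − (-5.5184050)·(2.3496209 − 1.8000000) / (-5.5184050 − (-9.9503525)) = 2.3496209 − (-3.0330305)/(4.4319475) = 3.0339770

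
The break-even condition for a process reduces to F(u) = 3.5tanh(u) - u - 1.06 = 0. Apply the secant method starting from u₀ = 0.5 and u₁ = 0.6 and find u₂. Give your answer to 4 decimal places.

0.4646

F(0.5) = 0.057410, F(0.6) = 0.219673
u₂ = 0.600000 − 0.219673·(0.600000 − 0.500000) / (0.219673 − 0.057410) = 0.600000 − (0.021967)/(0.162263) = 0.464619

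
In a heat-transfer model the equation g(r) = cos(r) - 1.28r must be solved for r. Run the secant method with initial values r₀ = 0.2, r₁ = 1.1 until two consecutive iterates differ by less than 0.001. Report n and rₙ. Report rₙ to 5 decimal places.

n = 5, rₙ = 0.63087

g(0.2) = 0.7240666, g(1.1) = -0.9544039
r₂ = 1.1000000 − (-0.9544039)·(0.9000000)/(-1.6784705) = 0.5882463;  |Δ| = 0.5117537
g(0.5882463) = 0.0789599
r₃ = 0.5882463 − 0.0789599·(-0.5117537)/(1.0333637) = 0.6273496;  |Δ| = 0.0391034
g(0.6273496) = 0.0065786
r₄ = 0.6273496 − 0.0065786·(0.0391034)/(-0.0723813) = 0.6309037;  |Δ| = 0.0035540
g(0.6309037) = -0.0000619
r₅ = 0.6309037 − (-0.0000619)·(0.0035540)/(-0.0066404) = 0.6308705;  |Δ| = 0.0000331
|r₅ − r₄| = 0.0000331 < 0.001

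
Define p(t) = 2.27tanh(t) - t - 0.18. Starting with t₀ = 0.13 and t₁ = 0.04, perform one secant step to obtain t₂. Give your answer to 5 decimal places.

0.14322

p(0.13) = -0.0165512, p(0.04) = -0.1292484
t₂ = 0.0400000 − (-0.1292484)·(0.0400000 − 0.1300000) / (-0.1292484 − (-0.0165512)) = 0.0400000 − (0.0116324)/(-0.1126972) = 0.1432178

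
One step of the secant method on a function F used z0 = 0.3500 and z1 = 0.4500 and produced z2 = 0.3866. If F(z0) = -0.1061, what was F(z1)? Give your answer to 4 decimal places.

The secant line through (0.3500, -0.1061) and (0.4500, F(z1)) crosses zero at z2 = 0.3866.
So (0.3500, -0.1061), (0.4500, F(z1)), (0.3866, 0) are collinear:
F(z1) = -0.1061 · (0.4500 − 0.3866) / (0.3500 − 0.3866) = -0.1061 · (0.063400)/(-0.036600) = 0.183791

0.1838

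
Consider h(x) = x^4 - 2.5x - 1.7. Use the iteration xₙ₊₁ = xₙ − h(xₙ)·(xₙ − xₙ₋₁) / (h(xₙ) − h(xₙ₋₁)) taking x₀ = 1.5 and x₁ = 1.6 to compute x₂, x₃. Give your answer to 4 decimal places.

h(1.5) = -0.387500, h(1.6) = 0.853600
x₂ = 1.600000 − 0.853600·(1.600000 − 1.500000) / (0.853600 − (-0.387500)) = 1.600000 − (0.085360)/(1.241100) = 1.531222
h(1.531222) = -0.030711
x₃ = 1.531222 − (-0.030711)·(1.531222 − 1.600000) / (-0.030711 − 0.853600) = 1.531222 − (0.002112)/(-0.884311) = 1.533611

1.5312, 1.5336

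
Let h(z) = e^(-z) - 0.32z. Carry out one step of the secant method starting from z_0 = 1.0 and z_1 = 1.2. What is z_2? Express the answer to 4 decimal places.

1.0733

h(1.0) = 0.047879, h(1.2) = -0.082806
z_2 = 1.200000 − (-0.082806)·(1.200000 − 1.000000) / (-0.082806 − 0.047879) = 1.200000 − (-0.016561)/(-0.130685) = 1.073274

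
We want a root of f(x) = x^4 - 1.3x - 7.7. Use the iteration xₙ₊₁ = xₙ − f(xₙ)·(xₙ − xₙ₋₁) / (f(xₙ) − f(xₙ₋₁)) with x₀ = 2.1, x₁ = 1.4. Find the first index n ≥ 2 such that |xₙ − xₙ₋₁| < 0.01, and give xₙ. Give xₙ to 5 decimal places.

n = 5, xₙ = 1.77863

f(2.1) = 9.0181000, f(1.4) = -5.6784000
x₂ = 1.4000000 − (-5.6784000)·(-0.7000000)/(-14.6965000) = 1.6704644;  |Δ| = 0.2704644
f(1.6704644) = -2.0849853
x₃ = 1.6704644 − (-2.0849853)·(0.2704644)/(3.5934147) = 1.8273943;  |Δ| = 0.1569299
f(1.8273943) = 1.0757793
x₄ = 1.8273943 − 1.0757793·(0.1569299)/(3.1607645) = 1.7739826;  |Δ| = 0.0534117
f(1.7739826) = -0.1024793
x₅ = 1.7739826 − (-0.1024793)·(-0.0534117)/(-1.1782585) = 1.7786281;  |Δ| = 0.0046455
|x₅ − x₄| = 0.0046455 < 0.01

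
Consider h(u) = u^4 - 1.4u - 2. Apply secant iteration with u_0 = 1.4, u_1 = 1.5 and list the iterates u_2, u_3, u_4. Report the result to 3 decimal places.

1.411, 1.412, 1.412

h(1.4) = -0.11840, h(1.5) = 0.96250
u_2 = 1.50000 − 0.96250·(1.50000 − 1.40000) / (0.96250 − (-0.11840)) = 1.50000 − (0.09625)/(1.08090) = 1.41095
h(1.41095) = -0.01209
u_3 = 1.41095 − (-0.01209)·(1.41095 − 1.50000) / (-0.01209 − 0.96250) = 1.41095 − (0.00108)/(-0.97459) = 1.41206
h(1.41206) = -0.00121
u_4 = 1.41206 − (-0.00121)·(1.41206 − 1.41095) / (-0.00121 − (-0.01209)) = 1.41206 − (0.00000)/(0.01088) = 1.41218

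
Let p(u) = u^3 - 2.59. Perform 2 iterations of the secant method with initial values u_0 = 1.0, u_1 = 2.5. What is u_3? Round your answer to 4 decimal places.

1.2598

p(1.0) = -1.590000, p(2.5) = 13.035000
u_2 = 2.500000 − 13.035000·(2.500000 − 1.000000) / (13.035000 − (-1.590000)) = 2.500000 − (19.552500)/(14.625000) = 1.163077
p(1.163077) = -1.016650
u_3 = 1.163077 − (-1.016650)·(1.163077 − 2.500000) / (-1.016650 − 13.035000) = 1.163077 − (1.359183)/(-14.051650) = 1.259805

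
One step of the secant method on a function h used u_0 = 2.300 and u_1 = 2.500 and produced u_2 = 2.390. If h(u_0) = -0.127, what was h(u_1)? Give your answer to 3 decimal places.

The secant line through (2.300, -0.127) and (2.500, h(u_1)) crosses zero at u_2 = 2.390.
So (2.300, -0.127), (2.500, h(u_1)), (2.390, 0) are collinear:
h(u_1) = -0.127 · (2.500 − 2.390) / (2.300 − 2.390) = -0.127 · (0.11000)/(-0.09000) = 0.15522

0.155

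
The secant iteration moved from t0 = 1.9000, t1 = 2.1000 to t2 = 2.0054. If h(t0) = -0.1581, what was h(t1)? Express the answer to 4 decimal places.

The secant line through (1.9000, -0.1581) and (2.1000, h(t1)) crosses zero at t2 = 2.0054.
So (1.9000, -0.1581), (2.1000, h(t1)), (2.0054, 0) are collinear:
h(t1) = -0.1581 · (2.1000 − 2.0054) / (1.9000 − 2.0054) = -0.1581 · (0.094600)/(-0.105400) = 0.141900

0.1419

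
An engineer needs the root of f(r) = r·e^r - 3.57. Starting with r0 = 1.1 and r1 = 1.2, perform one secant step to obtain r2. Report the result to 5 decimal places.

f(1.1) = -0.2654174, f(1.2) = 0.4141403
r2 = 1.2000000 − 0.4141403·(1.2000000 − 1.1000000) / (0.4141403 − (-0.2654174)) = 1.2000000 − (0.0414140)/(0.6795577) = 1.1390574

1.13906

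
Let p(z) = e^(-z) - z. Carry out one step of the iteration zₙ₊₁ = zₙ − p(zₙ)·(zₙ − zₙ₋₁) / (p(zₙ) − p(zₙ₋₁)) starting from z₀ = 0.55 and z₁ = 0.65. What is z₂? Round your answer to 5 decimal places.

0.56740

p(0.55) = 0.0269498, p(0.65) = -0.1279542
z₂ = 0.6500000 − (-0.1279542)·(0.6500000 − 0.5500000) / (-0.1279542 − 0.0269498) = 0.6500000 − (-0.0127954)/(-0.1549040) = 0.5673977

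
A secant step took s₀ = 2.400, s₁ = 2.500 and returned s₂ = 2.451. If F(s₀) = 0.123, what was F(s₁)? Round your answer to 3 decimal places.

The secant line through (2.400, 0.123) and (2.500, F(s₁)) crosses zero at s₂ = 2.451.
So (2.400, 0.123), (2.500, F(s₁)), (2.451, 0) are collinear:
F(s₁) = 0.123 · (2.500 − 2.451) / (2.400 − 2.451) = 0.123 · (0.04900)/(-0.05100) = -0.11818

-0.118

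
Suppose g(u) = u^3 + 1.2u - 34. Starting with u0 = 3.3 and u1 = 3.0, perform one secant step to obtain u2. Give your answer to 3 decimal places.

g(3.3) = 5.89700, g(3.0) = -3.40000
u2 = 3.00000 − (-3.40000)·(3.00000 − 3.30000) / (-3.40000 − 5.89700) = 3.00000 − (1.02000)/(-9.29700) = 3.10971

3.110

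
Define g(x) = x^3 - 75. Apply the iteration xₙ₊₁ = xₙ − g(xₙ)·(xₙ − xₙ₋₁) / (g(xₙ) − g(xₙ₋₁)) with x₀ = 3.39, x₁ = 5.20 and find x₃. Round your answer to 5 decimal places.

4.17903

g(3.39) = -36.0417810, g(5.20) = 65.6080000
x₂ = 5.2000000 − 65.6080000·(5.2000000 − 3.3900000) / (65.6080000 − (-36.0417810)) = 5.2000000 − (118.7504800)/(101.6497810) = 4.0317685
g(4.0317685) = -9.4629709
x₃ = 4.0317685 − (-9.4629709)·(4.0317685 − 5.2000000) / (-9.4629709 − 65.6080000) = 4.0317685 − (11.0549411)/(-75.0709709) = 4.1790283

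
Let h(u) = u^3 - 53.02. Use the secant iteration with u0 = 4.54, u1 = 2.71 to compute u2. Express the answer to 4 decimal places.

3.5326

h(4.54) = 40.556664, h(2.71) = -33.117489
u2 = 2.710000 − (-33.117489)·(2.710000 − 4.540000) / (-33.117489 − 40.556664) = 2.710000 − (60.605005)/(-73.674153) = 3.532609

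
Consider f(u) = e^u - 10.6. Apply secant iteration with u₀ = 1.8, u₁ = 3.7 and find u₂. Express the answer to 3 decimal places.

f(1.8) = -4.55035, f(3.7) = 29.84730
u₂ = 3.70000 − 29.84730·(3.70000 − 1.80000) / (29.84730 − (-4.55035)) = 3.70000 − (56.70988)/(34.39766) = 2.05134

2.051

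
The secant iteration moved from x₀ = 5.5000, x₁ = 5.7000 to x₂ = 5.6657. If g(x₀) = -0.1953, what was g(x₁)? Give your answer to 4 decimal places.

0.0404

The secant line through (5.5000, -0.1953) and (5.7000, g(x₁)) crosses zero at x₂ = 5.6657.
So (5.5000, -0.1953), (5.7000, g(x₁)), (5.6657, 0) are collinear:
g(x₁) = -0.1953 · (5.7000 − 5.6657) / (5.5000 − 5.6657) = -0.1953 · (0.034300)/(-0.165700) = 0.040427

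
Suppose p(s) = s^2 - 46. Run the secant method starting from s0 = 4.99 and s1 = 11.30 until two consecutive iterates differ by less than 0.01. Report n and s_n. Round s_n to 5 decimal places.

n = 5, s_n = 6.78228

p(4.99) = -21.0999000, p(11.30) = 81.6900000
s2 = 11.3000000 − 81.6900000·(6.3100000)/(102.7899000) = 6.2852670;  |Δ| = 5.0147330
p(6.2852670) = -6.4954183
s3 = 6.2852670 − (-6.4954183)·(-5.0147330)/(-88.1854183) = 6.6546341;  |Δ| = 0.3693671
p(6.6546341) = -1.7158451
s4 = 6.6546341 − (-1.7158451)·(0.3693671)/(4.7795732) = 6.7872352;  |Δ| = 0.1326011
p(6.7872352) = 0.0665615
s5 = 6.7872352 − 0.0665615·(0.1326011)/(1.7824067) = 6.7822834;  |Δ| = 0.0049518
|s5 − s4| = 0.0049518 < 0.01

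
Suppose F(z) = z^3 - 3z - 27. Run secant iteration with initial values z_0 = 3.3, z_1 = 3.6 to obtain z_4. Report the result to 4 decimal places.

F(3.3) = -0.963000, F(3.6) = 8.856000
z_2 = 3.600000 − 8.856000·(3.600000 − 3.300000) / (8.856000 − (-0.963000)) = 3.600000 − (2.656800)/(9.819000) = 3.329423
F(3.329423) = -0.081437
z_3 = 3.329423 − (-0.081437)·(3.329423 − 3.600000) / (-0.081437 − 8.856000) = 3.329423 − (0.022035)/(-8.937437) = 3.331888
F(3.331888) = -0.006783
z_4 = 3.331888 − (-0.006783)·(3.331888 − 3.329423) / (-0.006783 − (-0.081437)) = 3.331888 − (-0.000017)/(0.074654) = 3.332112

3.3321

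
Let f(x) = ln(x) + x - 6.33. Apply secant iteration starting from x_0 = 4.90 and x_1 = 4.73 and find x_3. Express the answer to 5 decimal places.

4.76806

f(4.90) = 0.1592352, f(4.73) = -0.0460748
x_2 = 4.7300000 − (-0.0460748)·(4.7300000 − 4.9000000) / (-0.0460748 − 0.1592352) = 4.7300000 − (0.0078327)/(-0.2053100) = 4.7681507
f(4.7681507) = 0.0001092
x_3 = 4.7681507 − 0.0001092·(4.7681507 − 4.7300000) / (0.0001092 − (-0.0460748)) = 4.7681507 − (0.0000042)/(0.0461840) = 4.7680605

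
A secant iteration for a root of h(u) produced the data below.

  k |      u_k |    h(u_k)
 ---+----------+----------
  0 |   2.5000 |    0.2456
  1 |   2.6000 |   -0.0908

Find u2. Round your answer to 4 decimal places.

u2 = 2.6000 − (-0.0908)·(2.6000 − 2.5000) / (-0.0908 − 0.2456)
   = 2.6000 − (-0.009080)/(-0.336400) = 2.573008

2.5730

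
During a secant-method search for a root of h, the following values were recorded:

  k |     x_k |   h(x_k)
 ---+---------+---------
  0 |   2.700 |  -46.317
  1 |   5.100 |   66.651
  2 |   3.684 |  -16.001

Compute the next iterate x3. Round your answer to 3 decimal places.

x3 = 3.684 − (-16.001)·(3.684 − 5.100) / (-16.001 − 66.651)
   = 3.684 − (22.65742)/(-82.65200) = 3.95813

3.958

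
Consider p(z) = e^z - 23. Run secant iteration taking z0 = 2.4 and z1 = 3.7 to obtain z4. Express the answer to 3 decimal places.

3.141

p(2.4) = -11.97682, p(3.7) = 17.44730
z2 = 3.70000 − 17.44730·(3.70000 − 2.40000) / (17.44730 − (-11.97682)) = 3.70000 − (22.68150)/(29.42413) = 2.92915
p(2.92915) = -4.28822
z3 = 2.92915 − (-4.28822)·(2.92915 − 3.70000) / (-4.28822 − 17.44730) = 2.92915 − (3.30556)/(-21.73553) = 3.08123
p(3.08123) = -1.21473
z4 = 3.08123 − (-1.21473)·(3.08123 − 2.92915) / (-1.21473 − (-4.28822)) = 3.08123 − (-0.18474)/(3.07350) = 3.14134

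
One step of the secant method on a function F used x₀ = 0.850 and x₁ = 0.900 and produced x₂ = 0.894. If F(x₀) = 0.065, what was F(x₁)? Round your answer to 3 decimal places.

The secant line through (0.850, 0.065) and (0.900, F(x₁)) crosses zero at x₂ = 0.894.
So (0.850, 0.065), (0.900, F(x₁)), (0.894, 0) are collinear:
F(x₁) = 0.065 · (0.900 − 0.894) / (0.850 − 0.894) = 0.065 · (0.00600)/(-0.04400) = -0.00886

-0.009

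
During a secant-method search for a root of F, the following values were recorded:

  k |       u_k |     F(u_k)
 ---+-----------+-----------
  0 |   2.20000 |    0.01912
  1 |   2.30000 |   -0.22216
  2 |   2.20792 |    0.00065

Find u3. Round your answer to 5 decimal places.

2.20819

u3 = 2.20792 − 0.00065·(2.20792 − 2.30000) / (0.00065 − (-0.22216))
   = 2.20792 − (-0.0000599)/(0.2228100) = 2.2081886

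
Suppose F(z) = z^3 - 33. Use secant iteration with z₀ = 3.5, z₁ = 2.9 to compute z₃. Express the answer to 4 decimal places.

3.2104

F(3.5) = 9.875000, F(2.9) = -8.611000
z₂ = 2.900000 − (-8.611000)·(2.900000 − 3.500000) / (-8.611000 − 9.875000) = 2.900000 − (5.166600)/(-18.486000) = 3.179487
F(3.179487) = -0.858123
z₃ = 3.179487 − (-0.858123)·(3.179487 − 2.900000) / (-0.858123 − (-8.611000)) = 3.179487 − (-0.239834)/(7.752877) = 3.210422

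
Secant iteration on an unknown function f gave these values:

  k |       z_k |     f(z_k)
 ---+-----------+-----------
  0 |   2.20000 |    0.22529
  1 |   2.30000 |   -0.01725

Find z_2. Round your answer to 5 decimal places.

2.29289

z_2 = 2.30000 − (-0.01725)·(2.30000 − 2.20000) / (-0.01725 − 0.22529)
   = 2.30000 − (-0.0017250)/(-0.2425400) = 2.2928878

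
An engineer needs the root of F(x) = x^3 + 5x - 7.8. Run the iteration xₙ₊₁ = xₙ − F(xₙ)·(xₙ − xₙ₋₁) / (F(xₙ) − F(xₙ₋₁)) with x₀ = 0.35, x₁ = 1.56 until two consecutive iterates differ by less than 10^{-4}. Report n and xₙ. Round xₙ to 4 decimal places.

n = 6, xₙ = 1.2077

F(0.35) = -6.007125, F(1.56) = 3.796416
x₂ = 1.560000 − 3.796416·(1.210000)/(9.803541) = 1.091428;  |Δ| = 0.468572
F(1.091428) = -1.042733
x₃ = 1.091428 − (-1.042733)·(-0.468572)/(-4.839149) = 1.192395;  |Δ| = 0.100967
F(1.192395) = -0.142667
x₄ = 1.192395 − (-0.142667)·(0.100967)/(0.900066) = 1.208399;  |Δ| = 0.016004
F(1.208399) = 0.006538
x₅ = 1.208399 − 0.006538·(0.016004)/(0.149205) = 1.207698;  |Δ| = 0.000701
F(1.207698) = -0.000039
x₆ = 1.207698 − (-0.000039)·(-0.000701)/(-0.006576) = 1.207702;  |Δ| = 0.000004
|x₆ − x₅| = 0.000004 < 10^{-4}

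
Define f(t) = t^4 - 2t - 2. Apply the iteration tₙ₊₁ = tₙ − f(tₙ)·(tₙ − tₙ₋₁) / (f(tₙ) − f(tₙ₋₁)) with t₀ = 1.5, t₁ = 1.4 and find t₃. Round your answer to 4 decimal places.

f(1.5) = 0.062500, f(1.4) = -0.958400
t₂ = 1.400000 − (-0.958400)·(1.400000 − 1.500000) / (-0.958400 − 0.062500) = 1.400000 − (0.095840)/(-1.020900) = 1.493878
f(1.493878) = -0.007399
t₃ = 1.493878 − (-0.007399)·(1.493878 − 1.400000) / (-0.007399 − (-0.958400)) = 1.493878 − (-0.000695)/(0.951001) = 1.494608

1.4946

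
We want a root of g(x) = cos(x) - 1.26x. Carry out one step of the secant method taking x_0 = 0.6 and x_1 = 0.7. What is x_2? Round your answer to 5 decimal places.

0.63718

g(0.6) = 0.0693356, g(0.7) = -0.1171578
x_2 = 0.7000000 − (-0.1171578)·(0.7000000 − 0.6000000) / (-0.1171578 − 0.0693356) = 0.7000000 − (-0.0117158)/(-0.1864934) = 0.6371786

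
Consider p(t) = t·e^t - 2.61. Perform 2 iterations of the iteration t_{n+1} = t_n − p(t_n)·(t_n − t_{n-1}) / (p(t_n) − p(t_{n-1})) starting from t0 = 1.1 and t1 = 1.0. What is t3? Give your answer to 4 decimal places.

0.9798

p(1.1) = 0.694583, p(1.0) = 0.108282
t2 = 1.000000 − 0.108282·(1.000000 − 1.100000) / (0.108282 − 0.694583) = 1.000000 − (-0.010828)/(-0.586301) = 0.981531
p(0.981531) = 0.009255
t3 = 0.981531 − 0.009255·(0.981531 − 1.000000) / (0.009255 − 0.108282) = 0.981531 − (-0.000171)/(-0.099027) = 0.979805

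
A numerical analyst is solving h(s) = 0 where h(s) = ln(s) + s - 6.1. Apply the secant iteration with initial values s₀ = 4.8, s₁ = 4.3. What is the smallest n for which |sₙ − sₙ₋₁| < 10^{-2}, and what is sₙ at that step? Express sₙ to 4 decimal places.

n = 3, sₙ = 4.5786

h(4.8) = 0.268616, h(4.3) = -0.341385
s₂ = 4.300000 − (-0.341385)·(-0.500000)/(-0.610001) = 4.579823;  |Δ| = 0.279823
h(4.579823) = 0.001484
s₃ = 4.579823 − 0.001484·(0.279823)/(0.342869) = 4.578612;  |Δ| = 0.001211
|s₃ − s₂| = 0.001211 < 10^{-2}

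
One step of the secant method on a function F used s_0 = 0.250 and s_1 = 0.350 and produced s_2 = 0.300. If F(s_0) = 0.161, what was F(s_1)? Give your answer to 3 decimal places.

-0.161

The secant line through (0.250, 0.161) and (0.350, F(s_1)) crosses zero at s_2 = 0.300.
So (0.250, 0.161), (0.350, F(s_1)), (0.300, 0) are collinear:
F(s_1) = 0.161 · (0.350 − 0.300) / (0.250 − 0.300) = 0.161 · (0.05000)/(-0.05000) = -0.16100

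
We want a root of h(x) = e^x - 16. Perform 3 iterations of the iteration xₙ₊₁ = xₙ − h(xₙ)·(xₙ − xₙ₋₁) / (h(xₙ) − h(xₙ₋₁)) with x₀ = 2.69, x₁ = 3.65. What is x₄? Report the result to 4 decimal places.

2.7728

h(2.69) = -1.268324, h(3.65) = 22.474666
x₂ = 3.650000 − 22.474666·(3.650000 − 2.690000) / (22.474666 − (-1.268324)) = 3.650000 − (21.575679)/(23.742990) = 2.741282
h(2.741282) = -0.493146
x₃ = 2.741282 − (-0.493146)·(2.741282 − 3.650000) / (-0.493146 − 22.474666) = 2.741282 − (0.448130)/(-22.967812) = 2.760793
h(2.760793) = -0.187617
x₄ = 2.760793 − (-0.187617)·(2.760793 − 2.741282) / (-0.187617 − (-0.493146)) = 2.760793 − (-0.003661)/(0.305529) = 2.772775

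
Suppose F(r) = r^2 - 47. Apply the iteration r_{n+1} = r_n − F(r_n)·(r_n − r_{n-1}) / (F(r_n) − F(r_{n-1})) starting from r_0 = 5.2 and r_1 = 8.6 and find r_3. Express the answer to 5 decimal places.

F(5.2) = -19.9600000, F(8.6) = 26.9600000
r_2 = 8.6000000 − 26.9600000·(8.6000000 − 5.2000000) / (26.9600000 − (-19.9600000)) = 8.6000000 − (91.6640000)/(46.9200000) = 6.6463768
F(6.6463768) = -2.8256753
r_3 = 6.6463768 − (-2.8256753)·(6.6463768 − 8.6000000) / (-2.8256753 − 26.9600000) = 6.6463768 − (5.5203047)/(-29.7856753) = 6.8317110

6.83171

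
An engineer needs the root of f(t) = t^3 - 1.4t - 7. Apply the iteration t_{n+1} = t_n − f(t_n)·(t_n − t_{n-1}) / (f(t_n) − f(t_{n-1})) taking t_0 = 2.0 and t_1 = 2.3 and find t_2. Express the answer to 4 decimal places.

2.1441

f(2.0) = -1.800000, f(2.3) = 1.947000
t_2 = 2.300000 − 1.947000·(2.300000 − 2.000000) / (1.947000 − (-1.800000)) = 2.300000 − (0.584100)/(3.747000) = 2.144115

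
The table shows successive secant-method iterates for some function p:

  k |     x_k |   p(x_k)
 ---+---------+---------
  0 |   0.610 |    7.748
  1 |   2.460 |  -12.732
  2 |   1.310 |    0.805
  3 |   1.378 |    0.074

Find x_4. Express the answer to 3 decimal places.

1.385

x_4 = 1.378 − 0.074·(1.378 − 1.310) / (0.074 − 0.805)
   = 1.378 − (0.00503)/(-0.73100) = 1.38488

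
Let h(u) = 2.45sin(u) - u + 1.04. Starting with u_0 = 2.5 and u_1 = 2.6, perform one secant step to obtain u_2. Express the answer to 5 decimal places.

2.50206

h(2.5) = 0.0062568, h(2.6) = -0.2970216
u_2 = 2.6000000 − (-0.2970216)·(2.6000000 − 2.5000000) / (-0.2970216 − 0.0062568) = 2.6000000 − (-0.0297022)/(-0.3032784) = 2.5020630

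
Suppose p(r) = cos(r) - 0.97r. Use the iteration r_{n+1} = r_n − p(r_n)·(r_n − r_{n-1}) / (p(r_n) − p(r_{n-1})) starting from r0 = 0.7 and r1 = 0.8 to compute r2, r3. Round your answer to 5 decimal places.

p(0.7) = 0.0858422, p(0.8) = -0.0792933
r2 = 0.8000000 − (-0.0792933)·(0.8000000 − 0.7000000) / (-0.0792933 − 0.0858422) = 0.8000000 − (-0.0079293)/(-0.1651355) = 0.7519829
p(0.7519829) = 0.0009124
r3 = 0.7519829 − 0.0009124·(0.7519829 − 0.8000000) / (0.0009124 − (-0.0792933)) = 0.7519829 − (-0.0000438)/(0.0802057) = 0.7525291

0.75198, 0.75253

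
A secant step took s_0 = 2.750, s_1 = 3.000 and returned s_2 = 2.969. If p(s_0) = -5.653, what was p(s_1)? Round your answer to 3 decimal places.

The secant line through (2.750, -5.653) and (3.000, p(s_1)) crosses zero at s_2 = 2.969.
So (2.750, -5.653), (3.000, p(s_1)), (2.969, 0) are collinear:
p(s_1) = -5.653 · (3.000 − 2.969) / (2.750 − 2.969) = -5.653 · (0.03100)/(-0.21900) = 0.80020

0.800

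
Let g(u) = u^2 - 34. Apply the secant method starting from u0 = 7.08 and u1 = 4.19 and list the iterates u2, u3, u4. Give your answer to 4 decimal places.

g(7.08) = 16.126400, g(4.19) = -16.443900
u2 = 4.190000 − (-16.443900)·(4.190000 − 7.080000) / (-16.443900 − 16.126400) = 4.190000 − (47.522871)/(-32.570300) = 5.649086
g(5.649086) = -2.087827
u3 = 5.649086 − (-2.087827)·(5.649086 − 4.190000) / (-2.087827 − (-16.443900)) = 5.649086 − (-3.046319)/(14.356073) = 5.861283
g(5.861283) = 0.354642
u4 = 5.861283 − 0.354642·(5.861283 − 5.649086) / (0.354642 − (-2.087827)) = 5.861283 − (0.075254)/(2.442468) = 5.830473

5.6491, 5.8613, 5.8305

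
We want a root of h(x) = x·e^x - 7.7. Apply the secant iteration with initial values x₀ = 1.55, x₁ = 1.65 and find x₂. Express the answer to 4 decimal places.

1.5808

h(1.55) = -0.397221, h(1.65) = 0.891517
x₂ = 1.650000 − 0.891517·(1.650000 − 1.550000) / (0.891517 − (-0.397221)) = 1.650000 − (0.089152)/(1.288738) = 1.580822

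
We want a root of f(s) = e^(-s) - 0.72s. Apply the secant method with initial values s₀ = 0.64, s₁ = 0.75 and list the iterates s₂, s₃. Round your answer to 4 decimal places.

f(0.64) = 0.066492, f(0.75) = -0.067633
s₂ = 0.750000 − (-0.067633)·(0.750000 − 0.640000) / (-0.067633 − 0.066492) = 0.750000 − (-0.007440)/(-0.134126) = 0.694532
f(0.694532) = -0.000755
s₃ = 0.694532 − (-0.000755)·(0.694532 − 0.750000) / (-0.000755 − (-0.067633)) = 0.694532 − (0.000042)/(0.066878) = 0.693906

0.6945, 0.6939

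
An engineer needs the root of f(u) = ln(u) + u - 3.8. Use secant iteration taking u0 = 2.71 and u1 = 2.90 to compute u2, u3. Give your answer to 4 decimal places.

f(2.71) = -0.093051, f(2.90) = 0.164711
u2 = 2.900000 − 0.164711·(2.900000 − 2.710000) / (0.164711 − (-0.093051)) = 2.900000 − (0.031295)/(0.257762) = 2.778589
f(2.778589) = 0.000533
u3 = 2.778589 − 0.000533·(2.778589 − 2.900000) / (0.000533 − 0.164711) = 2.778589 − (-0.000065)/(-0.164178) = 2.778195

2.7786, 2.7782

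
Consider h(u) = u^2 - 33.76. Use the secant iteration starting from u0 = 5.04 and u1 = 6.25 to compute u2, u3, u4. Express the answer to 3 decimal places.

h(5.04) = -8.35840, h(6.25) = 5.30250
u2 = 6.25000 − 5.30250·(6.25000 − 5.04000) / (5.30250 − (-8.35840)) = 6.25000 − (6.41603)/(13.66090) = 5.78034
h(5.78034) = -0.34771
u3 = 5.78034 − (-0.34771)·(5.78034 − 6.25000) / (-0.34771 − 5.30250) = 5.78034 − (0.16331)/(-5.65021) = 5.80924
h(5.80924) = -0.01274
u4 = 5.80924 − (-0.01274)·(5.80924 − 5.78034) / (-0.01274 − (-0.34771)) = 5.80924 − (-0.00037)/(0.33497) = 5.81034

5.780, 5.809, 5.810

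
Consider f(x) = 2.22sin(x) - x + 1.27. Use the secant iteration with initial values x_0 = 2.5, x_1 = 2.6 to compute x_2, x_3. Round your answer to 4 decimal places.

f(2.5) = 0.098608, f(2.6) = -0.185587
x_2 = 2.600000 − (-0.185587)·(2.600000 − 2.500000) / (-0.185587 − 0.098608) = 2.600000 − (-0.018559)/(-0.284195) = 2.534697
f(2.534697) = 0.001413
x_3 = 2.534697 − 0.001413·(2.534697 − 2.600000) / (0.001413 − (-0.185587)) = 2.534697 − (-0.000092)/(0.187000) = 2.535191

2.5347, 2.5352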